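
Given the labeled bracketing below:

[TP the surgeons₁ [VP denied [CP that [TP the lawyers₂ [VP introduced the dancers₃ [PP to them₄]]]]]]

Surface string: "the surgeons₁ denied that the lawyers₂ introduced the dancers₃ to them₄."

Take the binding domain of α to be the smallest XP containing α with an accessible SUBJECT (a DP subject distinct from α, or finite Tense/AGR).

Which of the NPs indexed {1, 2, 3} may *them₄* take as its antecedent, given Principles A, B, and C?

{1}

*them* is a pronoun, so Principle B applies: it must be free in its binding domain.
Binding domain of *them₄*: the embedded TP, whose subject is the lawyers₂.
*the surgeons₁* c-commands the pronoun but from outside its binding domain, and is not c-commanded by it → coindexation permitted.
*the lawyers₂* c-commands the pronoun within its binding domain → coindexation would violate Principle B.
*the dancers₃* c-commands the pronoun within its binding domain → coindexation would violate Principle B.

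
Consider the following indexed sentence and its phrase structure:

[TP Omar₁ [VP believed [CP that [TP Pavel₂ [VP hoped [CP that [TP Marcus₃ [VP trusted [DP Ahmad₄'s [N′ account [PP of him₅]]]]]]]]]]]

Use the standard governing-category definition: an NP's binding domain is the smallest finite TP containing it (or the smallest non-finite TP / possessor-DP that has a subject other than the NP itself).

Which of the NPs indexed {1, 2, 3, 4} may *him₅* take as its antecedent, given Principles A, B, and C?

{1, 2, 3}

*him* is a pronoun, so Principle B applies: it must be free in its binding domain.
Binding domain of *him₅*: the possessed DP, whose subject is Ahmad₄.
*Omar₁* c-commands the pronoun but from outside its binding domain, and is not c-commanded by it → coindexation permitted.
*Pavel₂* c-commands the pronoun but from outside its binding domain, and is not c-commanded by it → coindexation permitted.
*Marcus₃* c-commands the pronoun but from outside its binding domain, and is not c-commanded by it → coindexation permitted.
*Ahmad₄* c-commands the pronoun within its binding domain → coindexation would violate Principle B.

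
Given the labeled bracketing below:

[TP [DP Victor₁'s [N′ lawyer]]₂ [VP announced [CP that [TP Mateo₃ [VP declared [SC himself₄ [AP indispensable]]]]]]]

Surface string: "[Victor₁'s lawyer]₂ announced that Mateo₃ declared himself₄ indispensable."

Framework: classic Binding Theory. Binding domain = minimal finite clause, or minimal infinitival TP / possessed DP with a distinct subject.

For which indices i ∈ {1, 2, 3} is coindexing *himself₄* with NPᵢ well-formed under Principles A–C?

{3}

*himself* is an anaphor, so Principle A applies: it must be bound in its binding domain.
Binding domain of *himself₄*: the embedded TP, whose subject is Mateo₃.
*Victor₁* does not c-command the anaphor → cannot bind it.
*[Victor₁'s lawyer]₂* c-commands the anaphor but is outside its binding domain → cannot satisfy Principle A.
*Mateo₃* c-commands the anaphor within its binding domain → licit binder.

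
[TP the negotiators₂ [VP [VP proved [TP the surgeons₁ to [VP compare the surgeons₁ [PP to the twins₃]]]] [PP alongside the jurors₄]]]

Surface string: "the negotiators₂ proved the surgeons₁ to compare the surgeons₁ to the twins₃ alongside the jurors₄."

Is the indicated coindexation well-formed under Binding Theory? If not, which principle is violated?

Principle C

The two coindexed NPs are *the surgeons₁* (the higher occurrence) and *the surgeons₁* (the lower occurrence).
*the surgeons₁* (the lower occurrence) is an R-expression. Principle C requires it to be free everywhere.
*the surgeons₁* (the higher occurrence) c-commands it and carries the same index.
The R-expression is bound → Principle C violation.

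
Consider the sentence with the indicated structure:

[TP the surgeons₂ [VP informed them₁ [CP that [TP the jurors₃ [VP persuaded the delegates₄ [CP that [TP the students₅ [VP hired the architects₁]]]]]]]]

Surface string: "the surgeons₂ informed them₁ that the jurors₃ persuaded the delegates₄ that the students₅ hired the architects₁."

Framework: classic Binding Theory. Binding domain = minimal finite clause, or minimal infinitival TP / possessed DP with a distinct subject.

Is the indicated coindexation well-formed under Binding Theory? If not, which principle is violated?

Principle C

The two coindexed NPs are *them₁* and *the architects₁*.
*the architects₁* is an R-expression. Principle C requires it to be free everywhere.
*them₁* c-commands it and carries the same index.
The R-expression is bound → Principle C violation.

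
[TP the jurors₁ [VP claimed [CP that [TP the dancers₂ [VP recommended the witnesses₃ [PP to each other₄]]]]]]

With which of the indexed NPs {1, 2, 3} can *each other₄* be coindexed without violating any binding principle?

*each other* is an anaphor, so Principle A applies: it must be bound in its binding domain.
Binding domain of *each other₄*: the embedded TP, whose subject is the dancers₂.
*the jurors₁* c-commands the anaphor but is outside its binding domain → cannot satisfy Principle A.
*the dancers₂* c-commands the anaphor within its binding domain → licit binder.
*the witnesses₃* c-commands the anaphor within its binding domain → licit binder.

{2, 3}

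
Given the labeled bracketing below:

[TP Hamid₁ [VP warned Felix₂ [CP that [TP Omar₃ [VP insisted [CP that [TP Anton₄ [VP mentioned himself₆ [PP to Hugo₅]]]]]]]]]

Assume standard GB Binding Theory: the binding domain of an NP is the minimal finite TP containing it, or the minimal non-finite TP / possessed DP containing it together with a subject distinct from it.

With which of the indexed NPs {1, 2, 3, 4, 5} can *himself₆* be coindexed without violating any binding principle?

*himself* is an anaphor, so Principle A applies: it must be bound in its binding domain.
Binding domain of *himself₆*: the embedded TP, whose subject is Anton₄.
*Hamid₁* c-commands the anaphor but is outside its binding domain → cannot satisfy Principle A.
*Felix₂* c-commands the anaphor but is outside its binding domain → cannot satisfy Principle A.
*Omar₃* c-commands the anaphor but is outside its binding domain → cannot satisfy Principle A.
*Anton₄* c-commands the anaphor within its binding domain → licit binder.
*Hugo₅* does not c-command the anaphor → cannot bind it.

{4}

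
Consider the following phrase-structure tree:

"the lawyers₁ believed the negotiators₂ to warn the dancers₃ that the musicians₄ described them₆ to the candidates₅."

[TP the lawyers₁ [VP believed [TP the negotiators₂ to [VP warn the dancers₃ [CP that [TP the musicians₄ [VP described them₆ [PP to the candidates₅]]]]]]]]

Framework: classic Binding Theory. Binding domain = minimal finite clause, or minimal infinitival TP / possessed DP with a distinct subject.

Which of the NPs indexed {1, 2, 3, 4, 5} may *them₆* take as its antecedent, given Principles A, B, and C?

{1, 2, 3}

*them* is a pronoun, so Principle B applies: it must be free in its binding domain.
Binding domain of *them₆*: the embedded TP, whose subject is the musicians₄.
*the lawyers₁* c-commands the pronoun but from outside its binding domain, and is not c-commanded by it → coindexation permitted.
*the negotiators₂* c-commands the pronoun but from outside its binding domain, and is not c-commanded by it → coindexation permitted.
*the dancers₃* c-commands the pronoun but from outside its binding domain, and is not c-commanded by it → coindexation permitted.
*the musicians₄* c-commands the pronoun within its binding domain → coindexation would violate Principle B.
*the candidates₅*: the pronoun c-commands this R-expression → coindexation would violate Principle C on *the candidates₅*.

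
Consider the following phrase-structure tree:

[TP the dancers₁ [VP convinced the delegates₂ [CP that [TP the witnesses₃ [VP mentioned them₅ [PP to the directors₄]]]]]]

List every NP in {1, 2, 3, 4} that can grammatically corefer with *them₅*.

{1, 2}

*them* is a pronoun, so Principle B applies: it must be free in its binding domain.
Binding domain of *them₅*: the embedded TP, whose subject is the witnesses₃.
*the dancers₁* c-commands the pronoun but from outside its binding domain, and is not c-commanded by it → coindexation permitted.
*the delegates₂* c-commands the pronoun but from outside its binding domain, and is not c-commanded by it → coindexation permitted.
*the witnesses₃* c-commands the pronoun within its binding domain → coindexation would violate Principle B.
*the directors₄*: the pronoun c-commands this R-expression → coindexation would violate Principle C on *the directors₄*.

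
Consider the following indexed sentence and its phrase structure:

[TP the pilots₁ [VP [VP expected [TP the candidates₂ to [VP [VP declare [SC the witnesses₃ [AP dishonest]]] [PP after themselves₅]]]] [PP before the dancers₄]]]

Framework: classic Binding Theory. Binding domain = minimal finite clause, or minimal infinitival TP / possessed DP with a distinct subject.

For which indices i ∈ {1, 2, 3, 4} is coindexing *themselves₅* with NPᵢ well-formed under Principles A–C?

*themselves* is an anaphor, so Principle A applies: it must be bound in its binding domain.
Binding domain of *themselves₅*: the embedded TP, whose subject is the candidates₂.
*the pilots₁* c-commands the anaphor but is outside its binding domain → cannot satisfy Principle A.
*the candidates₂* c-commands the anaphor within its binding domain → licit binder.
*the witnesses₃* does not c-command the anaphor → cannot bind it.
*the dancers₄* does not c-command the anaphor → cannot bind it.

{2}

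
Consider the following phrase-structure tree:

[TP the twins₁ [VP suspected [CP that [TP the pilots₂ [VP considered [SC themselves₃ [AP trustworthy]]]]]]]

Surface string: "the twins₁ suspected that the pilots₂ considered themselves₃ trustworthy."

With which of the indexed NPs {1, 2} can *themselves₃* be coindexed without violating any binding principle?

{2}

*themselves* is an anaphor, so Principle A applies: it must be bound in its binding domain.
Binding domain of *themselves₃*: the embedded TP, whose subject is the pilots₂.
*the twins₁* c-commands the anaphor but is outside its binding domain → cannot satisfy Principle A.
*the pilots₂* c-commands the anaphor within its binding domain → licit binder.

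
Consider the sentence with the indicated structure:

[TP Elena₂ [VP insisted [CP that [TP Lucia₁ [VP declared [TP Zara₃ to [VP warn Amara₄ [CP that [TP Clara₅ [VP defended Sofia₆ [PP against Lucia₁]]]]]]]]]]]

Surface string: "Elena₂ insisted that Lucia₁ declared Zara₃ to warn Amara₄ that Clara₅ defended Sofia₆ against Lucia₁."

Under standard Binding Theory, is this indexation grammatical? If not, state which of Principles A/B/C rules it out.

Principle C

The two coindexed NPs are *Lucia₁* (the lower occurrence) and *Lucia₁* (the higher occurrence).
*Lucia₁* (the lower occurrence) is an R-expression. Principle C requires it to be free everywhere.
*Lucia₁* (the higher occurrence) c-commands it and carries the same index.
The R-expression is bound → Principle C violation.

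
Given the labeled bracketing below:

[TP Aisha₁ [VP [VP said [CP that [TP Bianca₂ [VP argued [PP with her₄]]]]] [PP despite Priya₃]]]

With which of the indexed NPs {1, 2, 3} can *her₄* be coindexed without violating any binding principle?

*her* is a pronoun, so Principle B applies: it must be free in its binding domain.
Binding domain of *her₄*: the embedded TP, whose subject is Bianca₂.
*Aisha₁* c-commands the pronoun but from outside its binding domain, and is not c-commanded by it → coindexation permitted.
*Bianca₂* c-commands the pronoun within its binding domain → coindexation would violate Principle B.
*Priya₃* and the pronoun do not c-command one another → neither Principle B nor Principle C is at stake; coindexation permitted.

{1, 3}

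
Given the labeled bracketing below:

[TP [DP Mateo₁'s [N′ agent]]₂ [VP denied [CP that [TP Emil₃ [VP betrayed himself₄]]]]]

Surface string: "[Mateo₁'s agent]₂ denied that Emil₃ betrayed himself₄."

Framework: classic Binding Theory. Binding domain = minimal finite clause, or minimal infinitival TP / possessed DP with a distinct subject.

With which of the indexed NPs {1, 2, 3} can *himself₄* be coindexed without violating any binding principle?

*himself* is an anaphor, so Principle A applies: it must be bound in its binding domain.
Binding domain of *himself₄*: the embedded TP, whose subject is Emil₃.
*Mateo₁* does not c-command the anaphor → cannot bind it.
*[Mateo₁'s agent]₂* c-commands the anaphor but is outside its binding domain → cannot satisfy Principle A.
*Emil₃* c-commands the anaphor within its binding domain → licit binder.

{3}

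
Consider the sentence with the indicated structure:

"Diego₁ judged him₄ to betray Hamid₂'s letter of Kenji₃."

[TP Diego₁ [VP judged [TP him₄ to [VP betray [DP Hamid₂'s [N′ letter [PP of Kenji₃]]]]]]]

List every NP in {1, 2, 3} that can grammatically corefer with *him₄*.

none

*him* is a pronoun, so Principle B applies: it must be free in its binding domain.
Binding domain of *him₄*: the matrix TP, whose subject is Diego₁.
*Diego₁* c-commands the pronoun within its binding domain → coindexation would violate Principle B.
*Hamid₂*: the pronoun c-commands this R-expression → coindexation would violate Principle C on *Hamid₂*.
*Kenji₃*: the pronoun c-commands this R-expression → coindexation would violate Principle C on *Kenji₃*.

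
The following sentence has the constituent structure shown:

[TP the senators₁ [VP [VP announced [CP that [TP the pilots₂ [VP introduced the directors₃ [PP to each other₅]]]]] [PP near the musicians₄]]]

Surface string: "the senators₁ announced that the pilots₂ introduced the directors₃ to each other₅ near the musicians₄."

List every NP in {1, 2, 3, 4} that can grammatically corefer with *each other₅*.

{2, 3}

*each other* is an anaphor, so Principle A applies: it must be bound in its binding domain.
Binding domain of *each other₅*: the embedded TP, whose subject is the pilots₂.
*the senators₁* c-commands the anaphor but is outside its binding domain → cannot satisfy Principle A.
*the pilots₂* c-commands the anaphor within its binding domain → licit binder.
*the directors₃* c-commands the anaphor within its binding domain → licit binder.
*the musicians₄* does not c-command the anaphor → cannot bind it.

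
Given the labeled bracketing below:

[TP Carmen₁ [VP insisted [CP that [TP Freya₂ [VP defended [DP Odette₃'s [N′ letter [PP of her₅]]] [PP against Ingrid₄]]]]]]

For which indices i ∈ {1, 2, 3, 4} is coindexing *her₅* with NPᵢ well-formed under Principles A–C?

*her* is a pronoun, so Principle B applies: it must be free in its binding domain.
Binding domain of *her₅*: the possessed DP, whose subject is Odette₃.
*Carmen₁* c-commands the pronoun but from outside its binding domain, and is not c-commanded by it → coindexation permitted.
*Freya₂* c-commands the pronoun but from outside its binding domain, and is not c-commanded by it → coindexation permitted.
*Odette₃* c-commands the pronoun within its binding domain → coindexation would violate Principle B.
*Ingrid₄* and the pronoun do not c-command one another → neither Principle B nor Principle C is at stake; coindexation permitted.

{1, 2, 4}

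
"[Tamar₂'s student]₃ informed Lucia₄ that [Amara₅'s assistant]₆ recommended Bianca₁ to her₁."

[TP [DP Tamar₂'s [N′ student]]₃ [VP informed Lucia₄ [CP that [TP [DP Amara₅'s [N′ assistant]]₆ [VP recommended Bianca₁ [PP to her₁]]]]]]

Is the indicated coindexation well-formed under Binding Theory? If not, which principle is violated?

Principle B

The two coindexed NPs are *Bianca₁* and *her₁*.
*her₁* is a pronoun. Its binding domain is the embedded TP, whose subject is [Amara₅'s assistant]₆.
*Bianca₁* c-commands it within that domain and carries the same index.
The pronoun is locally bound → Principle B violation.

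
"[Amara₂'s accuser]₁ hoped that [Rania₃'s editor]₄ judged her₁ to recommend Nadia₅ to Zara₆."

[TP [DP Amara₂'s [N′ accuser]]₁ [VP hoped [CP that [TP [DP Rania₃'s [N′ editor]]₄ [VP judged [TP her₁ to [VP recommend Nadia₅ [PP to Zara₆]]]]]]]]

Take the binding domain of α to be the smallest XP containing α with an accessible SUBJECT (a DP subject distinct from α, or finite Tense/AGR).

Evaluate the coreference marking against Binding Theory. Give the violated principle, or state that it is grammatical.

grammatical

The two coindexed NPs are *[Amara₂'s accuser]₁* and *her₁*.
*her₁* is a pronoun; its binding domain is the embedded TP, whose subject is [Rania₃'s editor]₄. Within that domain it is c-commanded only by *[Rania₃'s editor]₄*, which carries a different index — the pronoun is free locally, so Principle B holds.
*[Amara₂'s accuser]₁* is an R-expression; *her₁* does not c-command it, and no other NP shares its index, so Principle C is satisfied.
All principles are respected.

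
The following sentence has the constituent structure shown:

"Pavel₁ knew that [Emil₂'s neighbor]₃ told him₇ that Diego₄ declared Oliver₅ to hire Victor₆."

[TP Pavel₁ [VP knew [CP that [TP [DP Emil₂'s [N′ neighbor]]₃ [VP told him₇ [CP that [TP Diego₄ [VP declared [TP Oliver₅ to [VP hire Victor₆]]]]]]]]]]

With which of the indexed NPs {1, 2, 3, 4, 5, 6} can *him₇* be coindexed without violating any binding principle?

{1, 2}

*him* is a pronoun, so Principle B applies: it must be free in its binding domain.
Binding domain of *him₇*: the embedded TP, whose subject is [Emil₂'s neighbor]₃.
*Pavel₁* c-commands the pronoun but from outside its binding domain, and is not c-commanded by it → coindexation permitted.
*Emil₂* and the pronoun do not c-command one another → neither Principle B nor Principle C is at stake; coindexation permitted.
*[Emil₂'s neighbor]₃* c-commands the pronoun within its binding domain → coindexation would violate Principle B.
*Diego₄*: the pronoun c-commands this R-expression → coindexation would violate Principle C on *Diego₄*.
*Oliver₅*: the pronoun c-commands this R-expression → coindexation would violate Principle C on *Oliver₅*.
*Victor₆*: the pronoun c-commands this R-expression → coindexation would violate Principle C on *Victor₆*.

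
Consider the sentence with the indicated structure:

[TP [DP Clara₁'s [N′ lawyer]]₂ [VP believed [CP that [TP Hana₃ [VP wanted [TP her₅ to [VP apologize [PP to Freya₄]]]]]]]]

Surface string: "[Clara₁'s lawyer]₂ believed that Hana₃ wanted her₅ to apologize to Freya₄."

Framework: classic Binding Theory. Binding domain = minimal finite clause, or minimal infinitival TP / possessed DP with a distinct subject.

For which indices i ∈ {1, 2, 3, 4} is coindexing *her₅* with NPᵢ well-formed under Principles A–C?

{1, 2}

*her* is a pronoun, so Principle B applies: it must be free in its binding domain.
Binding domain of *her₅*: the embedded TP, whose subject is Hana₃.
*Clara₁* and the pronoun do not c-command one another → neither Principle B nor Principle C is at stake; coindexation permitted.
*[Clara₁'s lawyer]₂* c-commands the pronoun but from outside its binding domain, and is not c-commanded by it → coindexation permitted.
*Hana₃* c-commands the pronoun within its binding domain → coindexation would violate Principle B.
*Freya₄*: the pronoun c-commands this R-expression → coindexation would violate Principle C on *Freya₄*.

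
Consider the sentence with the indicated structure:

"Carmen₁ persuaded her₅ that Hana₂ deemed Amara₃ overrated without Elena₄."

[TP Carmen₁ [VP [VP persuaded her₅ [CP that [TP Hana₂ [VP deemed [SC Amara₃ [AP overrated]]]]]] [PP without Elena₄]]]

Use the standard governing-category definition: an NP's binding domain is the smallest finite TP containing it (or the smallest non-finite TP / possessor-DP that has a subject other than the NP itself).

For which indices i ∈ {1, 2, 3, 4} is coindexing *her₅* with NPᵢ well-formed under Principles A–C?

*her* is a pronoun, so Principle B applies: it must be free in its binding domain.
Binding domain of *her₅*: the matrix TP, whose subject is Carmen₁.
*Carmen₁* c-commands the pronoun within its binding domain → coindexation would violate Principle B.
*Hana₂*: the pronoun c-commands this R-expression → coindexation would violate Principle C on *Hana₂*.
*Amara₃*: the pronoun c-commands this R-expression → coindexation would violate Principle C on *Amara₃*.
*Elena₄* and the pronoun do not c-command one another → neither Principle B nor Principle C is at stake; coindexation permitted.

{4}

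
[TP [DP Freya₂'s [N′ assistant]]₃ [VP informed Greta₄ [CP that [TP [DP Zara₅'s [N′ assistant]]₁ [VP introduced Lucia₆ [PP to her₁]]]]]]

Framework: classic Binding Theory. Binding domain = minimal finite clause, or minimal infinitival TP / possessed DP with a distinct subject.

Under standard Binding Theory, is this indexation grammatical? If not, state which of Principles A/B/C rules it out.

Principle B

The two coindexed NPs are *[Zara₅'s assistant]₁* and *her₁*.
*her₁* is a pronoun. Its binding domain is the embedded TP, whose subject is [Zara₅'s assistant]₁.
*[Zara₅'s assistant]₁* c-commands it within that domain and carries the same index.
The pronoun is locally bound → Principle B violation.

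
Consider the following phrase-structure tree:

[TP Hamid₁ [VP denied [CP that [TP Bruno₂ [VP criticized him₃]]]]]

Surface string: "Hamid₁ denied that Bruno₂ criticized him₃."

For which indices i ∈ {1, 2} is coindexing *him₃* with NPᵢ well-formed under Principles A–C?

{1}

*him* is a pronoun, so Principle B applies: it must be free in its binding domain.
Binding domain of *him₃*: the embedded TP, whose subject is Bruno₂.
*Hamid₁* c-commands the pronoun but from outside its binding domain, and is not c-commanded by it → coindexation permitted.
*Bruno₂* c-commands the pronoun within its binding domain → coindexation would violate Principle B.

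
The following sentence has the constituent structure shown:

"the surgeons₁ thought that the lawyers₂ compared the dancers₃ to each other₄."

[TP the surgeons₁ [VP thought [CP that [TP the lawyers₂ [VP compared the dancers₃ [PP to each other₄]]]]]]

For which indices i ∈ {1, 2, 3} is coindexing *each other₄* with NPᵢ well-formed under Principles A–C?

*each other* is an anaphor, so Principle A applies: it must be bound in its binding domain.
Binding domain of *each other₄*: the embedded TP, whose subject is the lawyers₂.
*the surgeons₁* c-commands the anaphor but is outside its binding domain → cannot satisfy Principle A.
*the lawyers₂* c-commands the anaphor within its binding domain → licit binder.
*the dancers₃* c-commands the anaphor within its binding domain → licit binder.

{2, 3}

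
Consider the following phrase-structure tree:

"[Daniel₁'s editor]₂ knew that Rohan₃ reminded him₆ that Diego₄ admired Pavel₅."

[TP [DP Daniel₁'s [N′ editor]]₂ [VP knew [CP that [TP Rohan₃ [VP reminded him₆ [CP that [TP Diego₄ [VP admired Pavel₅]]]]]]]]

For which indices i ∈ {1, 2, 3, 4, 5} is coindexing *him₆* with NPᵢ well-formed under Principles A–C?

*him* is a pronoun, so Principle B applies: it must be free in its binding domain.
Binding domain of *him₆*: the embedded TP, whose subject is Rohan₃.
*Daniel₁* and the pronoun do not c-command one another → neither Principle B nor Principle C is at stake; coindexation permitted.
*[Daniel₁'s editor]₂* c-commands the pronoun but from outside its binding domain, and is not c-commanded by it → coindexation permitted.
*Rohan₃* c-commands the pronoun within its binding domain → coindexation would violate Principle B.
*Diego₄*: the pronoun c-commands this R-expression → coindexation would violate Principle C on *Diego₄*.
*Pavel₅*: the pronoun c-commands this R-expression → coindexation would violate Principle C on *Pavel₅*.

{1, 2}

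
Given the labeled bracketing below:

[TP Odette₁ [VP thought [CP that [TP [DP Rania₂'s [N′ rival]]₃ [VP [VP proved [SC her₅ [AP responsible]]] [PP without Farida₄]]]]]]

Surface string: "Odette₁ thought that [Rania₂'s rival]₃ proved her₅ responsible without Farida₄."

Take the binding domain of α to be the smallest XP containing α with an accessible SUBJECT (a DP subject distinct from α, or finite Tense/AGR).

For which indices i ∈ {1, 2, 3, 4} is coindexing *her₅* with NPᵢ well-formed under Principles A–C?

*her* is a pronoun, so Principle B applies: it must be free in its binding domain.
Binding domain of *her₅*: the embedded TP, whose subject is [Rania₂'s rival]₃.
*Odette₁* c-commands the pronoun but from outside its binding domain, and is not c-commanded by it → coindexation permitted.
*Rania₂* and the pronoun do not c-command one another → neither Principle B nor Principle C is at stake; coindexation permitted.
*[Rania₂'s rival]₃* c-commands the pronoun within its binding domain → coindexation would violate Principle B.
*Farida₄* and the pronoun do not c-command one another → neither Principle B nor Principle C is at stake; coindexation permitted.

{1, 2, 4}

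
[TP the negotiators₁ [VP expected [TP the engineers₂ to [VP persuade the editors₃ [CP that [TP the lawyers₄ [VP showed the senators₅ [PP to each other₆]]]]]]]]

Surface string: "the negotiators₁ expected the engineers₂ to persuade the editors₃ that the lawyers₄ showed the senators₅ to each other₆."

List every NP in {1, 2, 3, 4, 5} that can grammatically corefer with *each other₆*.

*each other* is an anaphor, so Principle A applies: it must be bound in its binding domain.
Binding domain of *each other₆*: the embedded TP, whose subject is the lawyers₄.
*the negotiators₁* c-commands the anaphor but is outside its binding domain → cannot satisfy Principle A.
*the engineers₂* c-commands the anaphor but is outside its binding domain → cannot satisfy Principle A.
*the editors₃* c-commands the anaphor but is outside its binding domain → cannot satisfy Principle A.
*the lawyers₄* c-commands the anaphor within its binding domain → licit binder.
*the senators₅* c-commands the anaphor within its binding domain → licit binder.

{4, 5}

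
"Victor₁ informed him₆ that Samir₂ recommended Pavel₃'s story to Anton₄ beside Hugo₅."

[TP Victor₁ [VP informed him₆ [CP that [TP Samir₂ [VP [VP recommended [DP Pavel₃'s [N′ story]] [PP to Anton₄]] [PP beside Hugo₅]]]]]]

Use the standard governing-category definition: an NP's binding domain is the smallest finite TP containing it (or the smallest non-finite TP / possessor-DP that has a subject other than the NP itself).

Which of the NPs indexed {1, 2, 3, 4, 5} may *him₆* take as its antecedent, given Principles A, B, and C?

none

*him* is a pronoun, so Principle B applies: it must be free in its binding domain.
Binding domain of *him₆*: the matrix TP, whose subject is Victor₁.
*Victor₁* c-commands the pronoun within its binding domain → coindexation would violate Principle B.
*Samir₂*: the pronoun c-commands this R-expression → coindexation would violate Principle C on *Samir₂*.
*Pavel₃*: the pronoun c-commands this R-expression → coindexation would violate Principle C on *Pavel₃*.
*Anton₄*: the pronoun c-commands this R-expression → coindexation would violate Principle C on *Anton₄*.
*Hugo₅*: the pronoun c-commands this R-expression → coindexation would violate Principle C on *Hugo₅*.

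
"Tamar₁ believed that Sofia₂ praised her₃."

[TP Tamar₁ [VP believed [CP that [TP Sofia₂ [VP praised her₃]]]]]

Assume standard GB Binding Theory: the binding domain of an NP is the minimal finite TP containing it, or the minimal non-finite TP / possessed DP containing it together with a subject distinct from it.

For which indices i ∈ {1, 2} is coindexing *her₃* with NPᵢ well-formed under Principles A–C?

*her* is a pronoun, so Principle B applies: it must be free in its binding domain.
Binding domain of *her₃*: the embedded TP, whose subject is Sofia₂.
*Tamar₁* c-commands the pronoun but from outside its binding domain, and is not c-commanded by it → coindexation permitted.
*Sofia₂* c-commands the pronoun within its binding domain → coindexation would violate Principle B.

{1}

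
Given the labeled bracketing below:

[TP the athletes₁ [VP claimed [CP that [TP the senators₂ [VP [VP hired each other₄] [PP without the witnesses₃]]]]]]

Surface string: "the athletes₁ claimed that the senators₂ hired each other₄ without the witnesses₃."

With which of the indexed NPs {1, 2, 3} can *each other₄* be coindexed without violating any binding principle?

{2}

*each other* is an anaphor, so Principle A applies: it must be bound in its binding domain.
Binding domain of *each other₄*: the embedded TP, whose subject is the senators₂.
*the athletes₁* c-commands the anaphor but is outside its binding domain → cannot satisfy Principle A.
*the senators₂* c-commands the anaphor within its binding domain → licit binder.
*the witnesses₃* does not c-command the anaphor → cannot bind it.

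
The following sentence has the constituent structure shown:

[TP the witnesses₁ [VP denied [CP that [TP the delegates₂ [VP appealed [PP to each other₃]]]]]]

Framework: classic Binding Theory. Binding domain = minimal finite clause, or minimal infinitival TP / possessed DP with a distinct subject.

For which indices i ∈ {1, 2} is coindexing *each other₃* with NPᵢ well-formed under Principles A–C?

{2}

*each other* is an anaphor, so Principle A applies: it must be bound in its binding domain.
Binding domain of *each other₃*: the embedded TP, whose subject is the delegates₂.
*the witnesses₁* c-commands the anaphor but is outside its binding domain → cannot satisfy Principle A.
*the delegates₂* c-commands the anaphor within its binding domain → licit binder.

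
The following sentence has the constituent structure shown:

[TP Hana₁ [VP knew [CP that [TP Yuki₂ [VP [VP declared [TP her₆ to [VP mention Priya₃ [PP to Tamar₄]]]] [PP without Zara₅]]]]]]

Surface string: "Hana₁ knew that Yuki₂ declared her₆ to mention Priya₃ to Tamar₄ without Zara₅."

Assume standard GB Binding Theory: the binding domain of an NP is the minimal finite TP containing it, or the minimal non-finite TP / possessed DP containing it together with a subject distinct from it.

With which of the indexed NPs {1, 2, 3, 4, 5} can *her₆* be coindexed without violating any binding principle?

*her* is a pronoun, so Principle B applies: it must be free in its binding domain.
Binding domain of *her₆*: the embedded TP, whose subject is Yuki₂.
*Hana₁* c-commands the pronoun but from outside its binding domain, and is not c-commanded by it → coindexation permitted.
*Yuki₂* c-commands the pronoun within its binding domain → coindexation would violate Principle B.
*Priya₃*: the pronoun c-commands this R-expression → coindexation would violate Principle C on *Priya₃*.
*Tamar₄*: the pronoun c-commands this R-expression → coindexation would violate Principle C on *Tamar₄*.
*Zara₅* and the pronoun do not c-command one another → neither Principle B nor Principle C is at stake; coindexation permitted.

{1, 5}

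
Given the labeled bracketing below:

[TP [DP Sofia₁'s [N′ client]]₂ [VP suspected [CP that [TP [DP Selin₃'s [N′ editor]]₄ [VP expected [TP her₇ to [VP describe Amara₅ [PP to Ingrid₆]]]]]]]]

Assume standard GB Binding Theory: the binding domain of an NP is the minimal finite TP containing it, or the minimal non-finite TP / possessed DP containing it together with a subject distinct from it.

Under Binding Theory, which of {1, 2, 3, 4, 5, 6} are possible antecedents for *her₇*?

*her* is a pronoun, so Principle B applies: it must be free in its binding domain.
Binding domain of *her₇*: the embedded TP, whose subject is [Selin₃'s editor]₄.
*Sofia₁* and the pronoun do not c-command one another → neither Principle B nor Principle C is at stake; coindexation permitted.
*[Sofia₁'s client]₂* c-commands the pronoun but from outside its binding domain, and is not c-commanded by it → coindexation permitted.
*Selin₃* and the pronoun do not c-command one another → neither Principle B nor Principle C is at stake; coindexation permitted.
*[Selin₃'s editor]₄* c-commands the pronoun within its binding domain → coindexation would violate Principle B.
*Amara₅*: the pronoun c-commands this R-expression → coindexation would violate Principle C on *Amara₅*.
*Ingrid₆*: the pronoun c-commands this R-expression → coindexation would violate Principle C on *Ingrid₆*.

{1, 2, 3}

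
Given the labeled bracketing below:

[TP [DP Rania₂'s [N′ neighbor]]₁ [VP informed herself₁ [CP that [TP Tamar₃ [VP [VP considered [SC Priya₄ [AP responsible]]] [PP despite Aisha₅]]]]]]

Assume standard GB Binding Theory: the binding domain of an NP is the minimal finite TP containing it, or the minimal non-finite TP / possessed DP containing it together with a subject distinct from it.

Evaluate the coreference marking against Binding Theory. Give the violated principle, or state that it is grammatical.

grammatical

The two coindexed NPs are *[Rania₂'s neighbor]₁* and *herself₁*.
*herself₁* is an anaphor; its binding domain is the matrix TP, whose subject is [Rania₂'s neighbor]₁. *[Rania₂'s neighbor]₁* c-commands it within that domain and shares its index, so Principle A is satisfied.
*[Rania₂'s neighbor]₁* is an R-expression; *herself₁* does not c-command it, and no other NP shares its index, so Principle C is satisfied.
All principles are respected.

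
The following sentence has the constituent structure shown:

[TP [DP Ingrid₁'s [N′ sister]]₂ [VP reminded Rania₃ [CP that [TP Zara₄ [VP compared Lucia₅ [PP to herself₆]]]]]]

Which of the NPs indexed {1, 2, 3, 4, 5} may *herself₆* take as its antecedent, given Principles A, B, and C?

*herself* is an anaphor, so Principle A applies: it must be bound in its binding domain.
Binding domain of *herself₆*: the embedded TP, whose subject is Zara₄.
*Ingrid₁* does not c-command the anaphor → cannot bind it.
*[Ingrid₁'s sister]₂* c-commands the anaphor but is outside its binding domain → cannot satisfy Principle A.
*Rania₃* c-commands the anaphor but is outside its binding domain → cannot satisfy Principle A.
*Zara₄* c-commands the anaphor within its binding domain → licit binder.
*Lucia₅* c-commands the anaphor within its binding domain → licit binder.

{4, 5}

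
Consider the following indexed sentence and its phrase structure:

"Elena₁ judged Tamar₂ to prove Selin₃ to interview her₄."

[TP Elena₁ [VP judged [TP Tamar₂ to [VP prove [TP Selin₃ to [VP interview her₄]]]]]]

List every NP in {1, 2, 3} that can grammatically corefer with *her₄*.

{1, 2}

*her* is a pronoun, so Principle B applies: it must be free in its binding domain.
Binding domain of *her₄*: the embedded TP, whose subject is Selin₃.
*Elena₁* c-commands the pronoun but from outside its binding domain, and is not c-commanded by it → coindexation permitted.
*Tamar₂* c-commands the pronoun but from outside its binding domain, and is not c-commanded by it → coindexation permitted.
*Selin₃* c-commands the pronoun within its binding domain → coindexation would violate Principle B.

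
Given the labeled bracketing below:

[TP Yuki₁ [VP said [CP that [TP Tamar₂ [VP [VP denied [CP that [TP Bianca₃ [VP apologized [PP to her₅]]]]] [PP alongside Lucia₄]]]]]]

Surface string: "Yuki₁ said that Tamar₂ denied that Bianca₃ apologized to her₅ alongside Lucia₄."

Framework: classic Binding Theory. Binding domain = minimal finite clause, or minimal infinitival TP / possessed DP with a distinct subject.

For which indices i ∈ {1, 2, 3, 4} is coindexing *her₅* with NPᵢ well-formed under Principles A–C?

{1, 2, 4}

*her* is a pronoun, so Principle B applies: it must be free in its binding domain.
Binding domain of *her₅*: the embedded TP, whose subject is Bianca₃.
*Yuki₁* c-commands the pronoun but from outside its binding domain, and is not c-commanded by it → coindexation permitted.
*Tamar₂* c-commands the pronoun but from outside its binding domain, and is not c-commanded by it → coindexation permitted.
*Bianca₃* c-commands the pronoun within its binding domain → coindexation would violate Principle B.
*Lucia₄* and the pronoun do not c-command one another → neither Principle B nor Principle C is at stake; coindexation permitted.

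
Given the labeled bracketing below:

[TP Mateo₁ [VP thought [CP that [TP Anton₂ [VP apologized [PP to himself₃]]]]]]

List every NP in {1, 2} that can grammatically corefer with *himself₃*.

*himself* is an anaphor, so Principle A applies: it must be bound in its binding domain.
Binding domain of *himself₃*: the embedded TP, whose subject is Anton₂.
*Mateo₁* c-commands the anaphor but is outside its binding domain → cannot satisfy Principle A.
*Anton₂* c-commands the anaphor within its binding domain → licit binder.

{2}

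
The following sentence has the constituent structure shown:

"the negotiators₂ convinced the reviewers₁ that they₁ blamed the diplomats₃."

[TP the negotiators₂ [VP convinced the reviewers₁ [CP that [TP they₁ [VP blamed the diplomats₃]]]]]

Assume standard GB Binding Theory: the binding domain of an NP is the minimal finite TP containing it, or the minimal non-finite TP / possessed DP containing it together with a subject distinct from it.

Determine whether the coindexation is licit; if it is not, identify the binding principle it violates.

The two coindexed NPs are *the reviewers₁* and *they₁*.
*they₁* is a pronoun; nothing c-commands it within its binding domain (the embedded TP.), so Principle B holds trivially.
*the reviewers₁* is an R-expression; *they₁* does not c-command it, and no other NP shares its index, so Principle C is satisfied.
All principles are respected.

grammatical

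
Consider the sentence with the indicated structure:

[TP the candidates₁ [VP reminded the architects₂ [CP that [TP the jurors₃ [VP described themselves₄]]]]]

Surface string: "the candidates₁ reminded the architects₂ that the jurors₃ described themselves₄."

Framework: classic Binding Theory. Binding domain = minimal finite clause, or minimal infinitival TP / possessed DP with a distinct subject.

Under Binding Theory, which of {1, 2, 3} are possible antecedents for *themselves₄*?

*themselves* is an anaphor, so Principle A applies: it must be bound in its binding domain.
Binding domain of *themselves₄*: the embedded TP, whose subject is the jurors₃.
*the candidates₁* c-commands the anaphor but is outside its binding domain → cannot satisfy Principle A.
*the architects₂* c-commands the anaphor but is outside its binding domain → cannot satisfy Principle A.
*the jurors₃* c-commands the anaphor within its binding domain → licit binder.

{3}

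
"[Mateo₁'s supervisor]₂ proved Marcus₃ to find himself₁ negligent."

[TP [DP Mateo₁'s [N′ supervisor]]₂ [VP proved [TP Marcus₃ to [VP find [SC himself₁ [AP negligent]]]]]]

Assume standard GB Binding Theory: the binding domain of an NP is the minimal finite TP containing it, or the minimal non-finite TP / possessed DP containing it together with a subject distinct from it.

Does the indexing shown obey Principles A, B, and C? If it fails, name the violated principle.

Principle A

The two coindexed NPs are *Mateo₁* and *himself₁*.
*himself₁* is an anaphor. Principle A requires it to be bound within its binding domain — the embedded TP, whose subject is Marcus₃.
Within that domain it is c-commanded by *Marcus₃*, which does not share its index.
*Mateo₁* does not c-command the anaphor at all.
The anaphor is unbound in its domain → Principle A violation.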